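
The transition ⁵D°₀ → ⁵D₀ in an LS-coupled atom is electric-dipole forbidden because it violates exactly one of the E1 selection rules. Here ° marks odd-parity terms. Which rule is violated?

the J=0 ↔ J=0 exclusion

Initial level: S=2, L=2, J=0, parity odd. Final level: S=2, L=2, J=0, parity even.
Parity must change: odd → even — ok.
ΔS = 0: S: 2 → 2 — ok.
ΔL = 0, ±1 (not L=0↔0): L: 2 → 2, ΔL = +0 — ok.
ΔJ = 0, ±1 (not J=0↔0): J: 0 → 0, ΔJ = +0 — fails.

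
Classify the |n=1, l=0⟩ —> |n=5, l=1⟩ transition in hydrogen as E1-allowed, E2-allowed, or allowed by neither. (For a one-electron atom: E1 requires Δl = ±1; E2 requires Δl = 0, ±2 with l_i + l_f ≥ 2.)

Δl = 1 − 0 = +1; l_i + l_f = 1.
E1 (Δl = ±1): satisfied.
E2 (Δl = 0,±2, l_i+l_f ≥ 2): not satisfied.

E1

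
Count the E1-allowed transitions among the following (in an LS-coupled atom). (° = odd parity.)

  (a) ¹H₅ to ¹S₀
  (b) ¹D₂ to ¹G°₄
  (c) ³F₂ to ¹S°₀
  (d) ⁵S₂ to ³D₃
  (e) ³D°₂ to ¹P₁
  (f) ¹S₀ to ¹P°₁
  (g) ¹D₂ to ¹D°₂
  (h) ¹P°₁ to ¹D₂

3

(a) forbidden (parity, ΔL, ΔJ fail)
(b) forbidden (ΔL, ΔJ fail)
(c) forbidden (ΔS, ΔL, ΔJ fail)
(d) forbidden (parity, ΔS, ΔL fail)
(e) forbidden (ΔS fails)
(f) allowed
(g) allowed
(h) allowed
Total allowed: 3 of 8.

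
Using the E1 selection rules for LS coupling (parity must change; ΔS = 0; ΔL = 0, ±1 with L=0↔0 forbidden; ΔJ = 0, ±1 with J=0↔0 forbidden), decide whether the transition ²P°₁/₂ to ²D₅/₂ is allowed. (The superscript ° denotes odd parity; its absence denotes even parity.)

ΔS = 0: S: 1/2 → 1/2 — passes.
Parity must change: odd → even — passes.
ΔJ = 0, ±1 (not J=0↔0): J: 1/2 → 5/2, ΔJ = +2 — fails.
ΔL = 0, ±1 (not L=0↔0): L: 1 → 2, ΔL = +1 — passes.
Rule(s) violated: ΔJ.

forbidden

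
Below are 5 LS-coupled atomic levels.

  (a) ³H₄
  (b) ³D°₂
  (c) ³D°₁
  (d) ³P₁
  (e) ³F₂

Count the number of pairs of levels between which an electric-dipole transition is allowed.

4

(a)–(b): forbidden (ΔL, ΔJ).
(a)–(c): forbidden (ΔL, ΔJ).
(a)–(d): forbidden (parity, ΔL, ΔJ).
(a)–(e): forbidden (parity, ΔL, ΔJ).
(b)–(c): forbidden (parity).
(b)–(d): allowed.
(b)–(e): allowed.
(c)–(d): allowed.
(c)–(e): allowed.
(d)–(e): forbidden (parity, ΔL).
Allowed pairs: 4 of 10.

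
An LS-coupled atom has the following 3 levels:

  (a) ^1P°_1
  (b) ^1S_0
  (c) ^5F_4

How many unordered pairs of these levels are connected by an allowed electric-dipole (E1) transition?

(a)–(b): allowed.
(a)–(c): forbidden (ΔS, ΔL, ΔJ).
(b)–(c): forbidden (parity, ΔS, ΔL, ΔJ).
Allowed pairs: 1 of 3.

1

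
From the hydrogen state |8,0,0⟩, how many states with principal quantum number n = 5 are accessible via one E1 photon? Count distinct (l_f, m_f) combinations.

3

E1 requires Δl = ±1, so l_f ∈ {-1, 1}; with 0 ≤ l_f ≤ n_f−1 = 4, the allowed l_f values are {1}.
For l_f = 1: m_f ∈ {m_i−1, m_i, m_i+1} ∩ [−1, 1] = {-1, 0, 1} → 3 states.
Total: 3.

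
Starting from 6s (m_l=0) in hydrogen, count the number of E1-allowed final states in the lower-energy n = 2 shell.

E1 requires Δl = ±1, so l_f ∈ {-1, 1}; with 0 ≤ l_f ≤ n_f−1 = 1, the allowed l_f values are {1}.
For l_f = 1: m_f ∈ {m_i−1, m_i, m_i+1} ∩ [−1, 1] = {-1, 0, 1} → 3 states.
Total: 3.

3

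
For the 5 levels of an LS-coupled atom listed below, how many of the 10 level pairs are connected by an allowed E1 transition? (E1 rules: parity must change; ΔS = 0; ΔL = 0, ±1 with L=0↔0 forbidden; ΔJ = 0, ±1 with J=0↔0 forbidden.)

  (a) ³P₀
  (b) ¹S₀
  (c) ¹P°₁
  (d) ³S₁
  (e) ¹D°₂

(a)–(b): forbidden (parity, ΔS, ΔJ).
(a)–(c): forbidden (ΔS).
(a)–(d): forbidden (parity).
(a)–(e): forbidden (ΔS, ΔJ).
(b)–(c): allowed.
(b)–(d): forbidden (parity, ΔS, ΔL).
(b)–(e): forbidden (ΔL, ΔJ).
(c)–(d): forbidden (ΔS).
(c)–(e): forbidden (parity).
(d)–(e): forbidden (ΔS, ΔL).
Allowed pairs: 1 of 10.

1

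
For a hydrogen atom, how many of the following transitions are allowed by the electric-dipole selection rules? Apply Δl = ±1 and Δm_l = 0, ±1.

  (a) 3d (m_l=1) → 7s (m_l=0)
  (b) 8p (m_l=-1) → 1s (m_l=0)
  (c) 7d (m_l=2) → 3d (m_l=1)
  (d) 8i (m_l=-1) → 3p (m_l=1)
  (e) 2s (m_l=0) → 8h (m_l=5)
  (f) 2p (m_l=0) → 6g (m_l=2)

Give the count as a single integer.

(a) forbidden — Δl = -2 (E1 requires Δl = ±1)
(b) allowed
(c) forbidden — Δl = +0 (E1 requires Δl = ±1)
(d) forbidden — Δl = -5 (E1 requires Δl = ±1); Δm_l = +2 (E1 requires Δm_l = 0, ±1)
(e) forbidden — Δl = +5 (E1 requires Δl = ±1); Δm_l = +5 (E1 requires Δm_l = 0, ±1)
(f) forbidden — Δl = +3 (E1 requires Δl = ±1); Δm_l = +2 (E1 requires Δm_l = 0, ±1)
Total allowed: 1 of 6.

1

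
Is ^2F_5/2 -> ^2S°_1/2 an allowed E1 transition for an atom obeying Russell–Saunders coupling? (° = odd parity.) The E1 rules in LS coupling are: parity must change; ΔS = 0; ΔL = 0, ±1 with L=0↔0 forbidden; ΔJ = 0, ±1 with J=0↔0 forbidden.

forbidden

Parity must change: even → odd — ok.
ΔS = 0: S: 1/2 → 1/2 — ok.
ΔL = 0, ±1 (not L=0↔0): L: 3 → 0, ΔL = -3 — fails.
ΔJ = 0, ±1 (not J=0↔0): J: 5/2 → 1/2, ΔJ = -2 — fails.
Rule(s) violated: ΔL, ΔJ.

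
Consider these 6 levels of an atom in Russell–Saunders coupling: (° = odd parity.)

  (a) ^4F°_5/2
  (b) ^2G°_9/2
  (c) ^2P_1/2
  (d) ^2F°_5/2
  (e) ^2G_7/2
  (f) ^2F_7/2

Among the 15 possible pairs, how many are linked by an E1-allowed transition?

4

(a)–(b): forbidden (parity, ΔS, ΔJ).
(a)–(c): forbidden (ΔS, ΔL, ΔJ).
(a)–(d): forbidden (parity, ΔS).
(a)–(e): forbidden (ΔS).
(a)–(f): forbidden (ΔS).
(b)–(c): forbidden (ΔL, ΔJ).
(b)–(d): forbidden (parity, ΔJ).
(b)–(e): allowed.
(b)–(f): allowed.
(c)–(d): forbidden (ΔL, ΔJ).
(c)–(e): forbidden (parity, ΔL, ΔJ).
(c)–(f): forbidden (parity, ΔL, ΔJ).
(d)–(e): allowed.
(d)–(f): allowed.
(e)–(f): forbidden (parity).
Allowed pairs: 4 of 15.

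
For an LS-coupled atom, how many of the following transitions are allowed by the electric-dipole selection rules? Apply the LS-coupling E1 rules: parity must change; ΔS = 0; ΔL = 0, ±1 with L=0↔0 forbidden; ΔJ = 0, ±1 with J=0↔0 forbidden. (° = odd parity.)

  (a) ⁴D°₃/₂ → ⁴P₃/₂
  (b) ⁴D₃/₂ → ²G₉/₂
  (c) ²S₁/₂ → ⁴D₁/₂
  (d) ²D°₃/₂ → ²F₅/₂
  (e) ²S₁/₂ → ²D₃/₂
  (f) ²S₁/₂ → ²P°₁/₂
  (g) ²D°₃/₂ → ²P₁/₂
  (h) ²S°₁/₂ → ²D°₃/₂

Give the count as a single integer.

(a) allowed
(b) forbidden (parity, ΔS, ΔL, ΔJ fail)
(c) forbidden (parity, ΔS, ΔL fail)
(d) allowed
(e) forbidden (parity, ΔL fail)
(f) allowed
(g) allowed
(h) forbidden (parity, ΔL fail)
Total allowed: 4 of 8.

4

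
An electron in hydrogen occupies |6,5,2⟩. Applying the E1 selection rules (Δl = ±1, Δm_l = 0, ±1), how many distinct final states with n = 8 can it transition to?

6

E1 requires Δl = ±1, so l_f ∈ {4, 6}; with 0 ≤ l_f ≤ n_f−1 = 7, the allowed l_f values are {4, 6}.
For l_f = 4: m_f ∈ {m_i−1, m_i, m_i+1} ∩ [−4, 4] = {1, 2, 3} → 3 states.
For l_f = 6: m_f ∈ {m_i−1, m_i, m_i+1} ∩ [−6, 6] = {1, 2, 3} → 3 states.
Total: 6.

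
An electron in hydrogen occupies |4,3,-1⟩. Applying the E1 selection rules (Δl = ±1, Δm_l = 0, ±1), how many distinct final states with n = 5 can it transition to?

E1 requires Δl = ±1, so l_f ∈ {2, 4}; with 0 ≤ l_f ≤ n_f−1 = 4, the allowed l_f values are {2, 4}.
For l_f = 2: m_f ∈ {m_i−1, m_i, m_i+1} ∩ [−2, 2] = {-2, -1, 0} → 3 states.
For l_f = 4: m_f ∈ {m_i−1, m_i, m_i+1} ∩ [−4, 4] = {-2, -1, 0} → 3 states.
Total: 6.

6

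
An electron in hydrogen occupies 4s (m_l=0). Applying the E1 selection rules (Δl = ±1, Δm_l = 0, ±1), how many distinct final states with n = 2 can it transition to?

3

E1 requires Δl = ±1, so l_f ∈ {-1, 1}; with 0 ≤ l_f ≤ n_f−1 = 1, the allowed l_f values are {1}.
For l_f = 1: m_f ∈ {m_i−1, m_i, m_i+1} ∩ [−1, 1] = {-1, 0, 1} → 3 states.
Total: 3.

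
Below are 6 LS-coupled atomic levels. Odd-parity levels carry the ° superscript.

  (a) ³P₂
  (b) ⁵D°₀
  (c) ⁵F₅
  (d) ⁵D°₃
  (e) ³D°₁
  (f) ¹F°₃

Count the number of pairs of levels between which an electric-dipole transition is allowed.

1

(a)–(b): forbidden (ΔS, ΔJ).
(a)–(c): forbidden (parity, ΔS, ΔL, ΔJ).
(a)–(d): forbidden (ΔS).
(a)–(e): allowed.
(a)–(f): forbidden (ΔS, ΔL).
(b)–(c): forbidden (ΔJ).
(b)–(d): forbidden (parity, ΔJ).
(b)–(e): forbidden (parity, ΔS).
(b)–(f): forbidden (parity, ΔS, ΔJ).
(c)–(d): forbidden (ΔJ).
(c)–(e): forbidden (ΔS, ΔJ).
(c)–(f): forbidden (ΔS, ΔJ).
(d)–(e): forbidden (parity, ΔS, ΔJ).
(d)–(f): forbidden (parity, ΔS).
(e)–(f): forbidden (parity, ΔS, ΔJ).
Allowed pairs: 1 of 15.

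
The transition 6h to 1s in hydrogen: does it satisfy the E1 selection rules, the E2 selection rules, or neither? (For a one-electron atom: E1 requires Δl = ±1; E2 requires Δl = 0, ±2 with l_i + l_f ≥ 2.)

Δl = 0 − 5 = -5; l_i + l_f = 5.
E1 (Δl = ±1): not satisfied.
E2 (Δl = 0,±2, l_i+l_f ≥ 2): not satisfied.

neither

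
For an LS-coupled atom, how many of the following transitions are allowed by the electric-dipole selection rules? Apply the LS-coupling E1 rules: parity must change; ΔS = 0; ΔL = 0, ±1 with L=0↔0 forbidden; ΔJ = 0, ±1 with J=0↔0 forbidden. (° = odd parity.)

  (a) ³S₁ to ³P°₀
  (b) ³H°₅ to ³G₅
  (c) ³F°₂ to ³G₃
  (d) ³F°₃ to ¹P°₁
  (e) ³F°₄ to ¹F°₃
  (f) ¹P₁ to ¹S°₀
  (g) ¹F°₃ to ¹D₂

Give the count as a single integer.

(a) allowed
(b) allowed
(c) allowed
(d) forbidden (parity, ΔS, ΔL, ΔJ fail)
(e) forbidden (parity, ΔS fail)
(f) allowed
(g) allowed
Total allowed: 5 of 7.

5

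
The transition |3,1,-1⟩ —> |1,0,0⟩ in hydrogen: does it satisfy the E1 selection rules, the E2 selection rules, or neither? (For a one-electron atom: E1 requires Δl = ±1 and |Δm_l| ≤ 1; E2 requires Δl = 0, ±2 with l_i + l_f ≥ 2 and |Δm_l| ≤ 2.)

Δl = 0 − 1 = -1; l_i + l_f = 1.
Δm_l = +1.
E1 (Δl = ±1, |Δm_l| ≤ 1): satisfied.
E2 (Δl = 0,±2, l_i+l_f ≥ 2, |Δm_l| ≤ 2): not satisfied.

E1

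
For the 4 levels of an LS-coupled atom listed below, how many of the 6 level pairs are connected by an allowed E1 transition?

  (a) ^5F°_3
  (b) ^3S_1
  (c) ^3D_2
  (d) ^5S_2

0

(a)–(b): forbidden (ΔS, ΔL, ΔJ).
(a)–(c): forbidden (ΔS).
(a)–(d): forbidden (ΔL).
(b)–(c): forbidden (parity, ΔL).
(b)–(d): forbidden (parity, ΔS, ΔL).
(c)–(d): forbidden (parity, ΔS, ΔL).
Allowed pairs: 0 of 6.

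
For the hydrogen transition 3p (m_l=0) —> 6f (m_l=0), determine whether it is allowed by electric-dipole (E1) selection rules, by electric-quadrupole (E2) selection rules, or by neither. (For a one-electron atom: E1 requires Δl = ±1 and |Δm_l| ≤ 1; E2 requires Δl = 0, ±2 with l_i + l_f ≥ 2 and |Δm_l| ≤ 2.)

E2

Δl = 3 − 1 = +2; l_i + l_f = 4.
Δm_l = +0.
E1 (Δl = ±1, |Δm_l| ≤ 1): not satisfied.
E2 (Δl = 0,±2, l_i+l_f ≥ 2, |Δm_l| ≤ 2): satisfied.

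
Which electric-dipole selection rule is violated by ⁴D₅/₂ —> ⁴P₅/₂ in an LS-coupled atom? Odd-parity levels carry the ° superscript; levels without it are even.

parity

Reading off the term symbols: S 3/2→3/2, L 2→1, J 5/2→5/2, parity even→even.
ΔL = 0, ±1 (not L=0↔0): L: 2 → 1, ΔL = -1 — passes.
ΔS = 0: S: 3/2 → 3/2 — passes.
Parity must change: even → even — fails.
ΔJ = 0, ±1 (not J=0↔0): J: 5/2 → 5/2, ΔJ = +0 — passes.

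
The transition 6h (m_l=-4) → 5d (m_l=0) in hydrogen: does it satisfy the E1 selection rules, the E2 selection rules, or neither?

neither

Δl = 2 − 5 = -3; l_i + l_f = 7.
Δm_l = +4.
E1 (Δl = ±1, |Δm_l| ≤ 1): not satisfied.
E2 (Δl = 0,±2, l_i+l_f ≥ 2, |Δm_l| ≤ 2): not satisfied.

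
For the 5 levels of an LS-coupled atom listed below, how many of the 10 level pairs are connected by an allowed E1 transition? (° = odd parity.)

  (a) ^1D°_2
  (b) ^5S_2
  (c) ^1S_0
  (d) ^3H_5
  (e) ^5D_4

(a)–(b): forbidden (ΔS, ΔL).
(a)–(c): forbidden (ΔL, ΔJ).
(a)–(d): forbidden (ΔS, ΔL, ΔJ).
(a)–(e): forbidden (ΔS, ΔJ).
(b)–(c): forbidden (parity, ΔS, ΔL, ΔJ).
(b)–(d): forbidden (parity, ΔS, ΔL, ΔJ).
(b)–(e): forbidden (parity, ΔL, ΔJ).
(c)–(d): forbidden (parity, ΔS, ΔL, ΔJ).
(c)–(e): forbidden (parity, ΔS, ΔL, ΔJ).
(d)–(e): forbidden (parity, ΔS, ΔL).
Allowed pairs: 0 of 10.

0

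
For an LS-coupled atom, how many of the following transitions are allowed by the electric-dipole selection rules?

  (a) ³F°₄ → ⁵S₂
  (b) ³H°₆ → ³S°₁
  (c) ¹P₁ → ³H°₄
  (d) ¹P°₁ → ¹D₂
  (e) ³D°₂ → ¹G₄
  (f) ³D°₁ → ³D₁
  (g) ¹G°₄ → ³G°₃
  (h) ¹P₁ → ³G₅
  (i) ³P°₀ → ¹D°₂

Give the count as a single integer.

2

(a) forbidden (ΔS, ΔL, ΔJ fail)
(b) forbidden (parity, ΔL, ΔJ fail)
(c) forbidden (ΔS, ΔL, ΔJ fail)
(d) allowed
(e) forbidden (ΔS, ΔL, ΔJ fail)
(f) allowed
(g) forbidden (parity, ΔS fail)
(h) forbidden (parity, ΔS, ΔL, ΔJ fail)
(i) forbidden (parity, ΔS, ΔJ fail)
Total allowed: 2 of 9.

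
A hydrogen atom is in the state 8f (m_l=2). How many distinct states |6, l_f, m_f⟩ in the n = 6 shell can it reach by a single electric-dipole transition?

E1 requires Δl = ±1, so l_f ∈ {2, 4}; with 0 ≤ l_f ≤ n_f−1 = 5, the allowed l_f values are {2, 4}.
For l_f = 2: m_f ∈ {m_i−1, m_i, m_i+1} ∩ [−2, 2] = {1, 2} → 2 states.
For l_f = 4: m_f ∈ {m_i−1, m_i, m_i+1} ∩ [−4, 4] = {1, 2, 3} → 3 states.
Total: 5.

5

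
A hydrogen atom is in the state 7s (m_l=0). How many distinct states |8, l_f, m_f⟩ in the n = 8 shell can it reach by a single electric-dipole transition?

3

E1 requires Δl = ±1, so l_f ∈ {-1, 1}; with 0 ≤ l_f ≤ n_f−1 = 7, the allowed l_f values are {1}.
For l_f = 1: m_f ∈ {m_i−1, m_i, m_i+1} ∩ [−1, 1] = {-1, 0, 1} → 3 states.
Total: 3.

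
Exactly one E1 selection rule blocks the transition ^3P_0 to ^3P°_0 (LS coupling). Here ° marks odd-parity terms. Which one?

ΔJ = 0, ±1 (not J=0↔0): J: 0 → 0, ΔJ = +0 — violated.
Parity must change: even → odd — satisfied.
ΔL = 0, ±1 (not L=0↔0): L: 1 → 1, ΔL = +0 — satisfied.
ΔS = 0: S: 1 → 1 — satisfied.

the J=0 ↔ J=0 exclusion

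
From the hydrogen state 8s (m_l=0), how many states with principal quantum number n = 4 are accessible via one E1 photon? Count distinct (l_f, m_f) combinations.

3

E1 requires Δl = ±1, so l_f ∈ {-1, 1}; with 0 ≤ l_f ≤ n_f−1 = 3, the allowed l_f values are {1}.
For l_f = 1: m_f ∈ {m_i−1, m_i, m_i+1} ∩ [−1, 1] = {-1, 0, 1} → 3 states.
Total: 3.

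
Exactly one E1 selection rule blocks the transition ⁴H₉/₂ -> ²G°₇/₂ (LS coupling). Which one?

the ΔS = 0 rule

Reading off the term symbols: S 3/2→1/2, L 5→4, J 9/2→7/2, parity even→odd.
Parity must change: even → odd — ok.
ΔL = 0, ±1 (not L=0↔0): L: 5 → 4, ΔL = -1 — ok.
ΔJ = 0, ±1 (not J=0↔0): J: 9/2 → 7/2, ΔJ = -1 — ok.
ΔS = 0: S: 3/2 → 1/2 — fails.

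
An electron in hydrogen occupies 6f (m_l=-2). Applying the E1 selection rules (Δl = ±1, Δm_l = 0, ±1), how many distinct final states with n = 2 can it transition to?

E1 requires l_f ∈ {2, 4}, but neither lies in [0, 1], so no final state is reachable.
Total: 0.

0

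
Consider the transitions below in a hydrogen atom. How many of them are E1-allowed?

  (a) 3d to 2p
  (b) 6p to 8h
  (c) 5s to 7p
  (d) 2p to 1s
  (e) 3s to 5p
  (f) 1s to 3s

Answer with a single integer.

4

(a) allowed
(b) forbidden — Δl = +4 (E1 requires Δl = ±1)
(c) allowed
(d) allowed
(e) allowed
(f) forbidden — Δl = +0 (E1 requires Δl = ±1)
Total allowed: 4 of 6.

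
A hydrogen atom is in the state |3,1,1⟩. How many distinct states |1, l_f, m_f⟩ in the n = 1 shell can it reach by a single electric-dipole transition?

E1 requires Δl = ±1, so l_f ∈ {0, 2}; with 0 ≤ l_f ≤ n_f−1 = 0, the allowed l_f values are {0}.
For l_f = 0: m_f ∈ {m_i−1, m_i, m_i+1} ∩ [−0, 0] = {0} → 1 state.
Total: 1.

1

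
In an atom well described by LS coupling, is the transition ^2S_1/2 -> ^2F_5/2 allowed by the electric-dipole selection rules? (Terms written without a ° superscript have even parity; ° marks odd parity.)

Parity must change: even → even — violated.
ΔS = 0: S: 1/2 → 1/2 — satisfied.
ΔL = 0, ±1 (not L=0↔0): L: 0 → 3, ΔL = +3 — violated.
ΔJ = 0, ±1 (not J=0↔0): J: 1/2 → 5/2, ΔJ = +2 — violated.
Rule(s) violated: parity, ΔL, ΔJ.

forbidden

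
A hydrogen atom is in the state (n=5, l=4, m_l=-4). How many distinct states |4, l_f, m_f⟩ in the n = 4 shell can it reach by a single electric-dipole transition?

1

E1 requires Δl = ±1, so l_f ∈ {3, 5}; with 0 ≤ l_f ≤ n_f−1 = 3, the allowed l_f values are {3}.
For l_f = 3: m_f ∈ {m_i−1, m_i, m_i+1} ∩ [−3, 3] = {-3} → 1 state.
Total: 1.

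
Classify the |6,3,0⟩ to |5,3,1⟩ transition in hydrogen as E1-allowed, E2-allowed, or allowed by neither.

Δl = 3 − 3 = +0; l_i + l_f = 6.
Δm_l = +1.
E1 (Δl = ±1, |Δm_l| ≤ 1): not satisfied.
E2 (Δl = 0,±2, l_i+l_f ≥ 2, |Δm_l| ≤ 2): satisfied.

E2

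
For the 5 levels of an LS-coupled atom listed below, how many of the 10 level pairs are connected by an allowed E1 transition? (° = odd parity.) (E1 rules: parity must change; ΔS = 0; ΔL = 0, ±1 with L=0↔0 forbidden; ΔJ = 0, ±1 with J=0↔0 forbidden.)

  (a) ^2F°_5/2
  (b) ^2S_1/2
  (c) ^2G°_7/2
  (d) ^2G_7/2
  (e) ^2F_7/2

4

(a)–(b): forbidden (ΔL, ΔJ).
(a)–(c): forbidden (parity).
(a)–(d): allowed.
(a)–(e): allowed.
(b)–(c): forbidden (ΔL, ΔJ).
(b)–(d): forbidden (parity, ΔL, ΔJ).
(b)–(e): forbidden (parity, ΔL, ΔJ).
(c)–(d): allowed.
(c)–(e): allowed.
(d)–(e): forbidden (parity).
Allowed pairs: 4 of 10.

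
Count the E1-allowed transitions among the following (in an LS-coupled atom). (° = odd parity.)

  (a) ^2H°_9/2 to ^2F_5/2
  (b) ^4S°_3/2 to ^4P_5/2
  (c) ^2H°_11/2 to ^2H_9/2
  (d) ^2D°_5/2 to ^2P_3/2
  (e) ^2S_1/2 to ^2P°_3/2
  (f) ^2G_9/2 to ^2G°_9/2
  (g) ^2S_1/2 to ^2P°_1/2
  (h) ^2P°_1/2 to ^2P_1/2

7

(a) forbidden (ΔL, ΔJ fail)
(b) allowed
(c) allowed
(d) allowed
(e) allowed
(f) allowed
(g) allowed
(h) allowed
Total allowed: 7 of 8.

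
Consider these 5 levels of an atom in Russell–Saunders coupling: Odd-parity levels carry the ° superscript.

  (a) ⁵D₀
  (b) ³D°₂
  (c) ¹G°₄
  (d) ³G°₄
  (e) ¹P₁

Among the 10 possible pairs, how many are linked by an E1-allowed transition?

0

(a)–(b): forbidden (ΔS, ΔJ).
(a)–(c): forbidden (ΔS, ΔL, ΔJ).
(a)–(d): forbidden (ΔS, ΔL, ΔJ).
(a)–(e): forbidden (parity, ΔS).
(b)–(c): forbidden (parity, ΔS, ΔL, ΔJ).
(b)–(d): forbidden (parity, ΔL, ΔJ).
(b)–(e): forbidden (ΔS).
(c)–(d): forbidden (parity, ΔS).
(c)–(e): forbidden (ΔL, ΔJ).
(d)–(e): forbidden (ΔS, ΔL, ΔJ).
Allowed pairs: 0 of 10.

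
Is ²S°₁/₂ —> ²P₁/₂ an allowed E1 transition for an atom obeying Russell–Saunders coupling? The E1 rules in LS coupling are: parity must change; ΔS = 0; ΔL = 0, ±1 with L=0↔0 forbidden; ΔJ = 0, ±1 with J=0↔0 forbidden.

allowed

Initial level: S=1/2, L=0, J=1/2, parity odd. Final level: S=1/2, L=1, J=1/2, parity even.
Parity must change: odd → even — passes.
ΔS = 0: S: 1/2 → 1/2 — passes.
ΔL = 0, ±1 (not L=0↔0): L: 0 → 1, ΔL = +1 — passes.
ΔJ = 0, ±1 (not J=0↔0): J: 1/2 → 1/2, ΔJ = +0 — passes.
All four E1 rules are satisfied.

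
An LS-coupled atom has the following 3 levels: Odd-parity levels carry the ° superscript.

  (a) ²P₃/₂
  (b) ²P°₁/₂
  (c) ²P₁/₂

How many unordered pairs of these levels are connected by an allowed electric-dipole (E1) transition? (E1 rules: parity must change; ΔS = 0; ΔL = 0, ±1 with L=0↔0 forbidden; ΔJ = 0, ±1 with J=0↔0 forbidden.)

2

(a)–(b): allowed.
(a)–(c): forbidden (parity).
(b)–(c): allowed.
Allowed pairs: 2 of 3.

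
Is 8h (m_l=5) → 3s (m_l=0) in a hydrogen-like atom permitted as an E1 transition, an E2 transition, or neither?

neither

Δl = 0 − 5 = -5; l_i + l_f = 5.
Δm_l = -5.
E1 (Δl = ±1, |Δm_l| ≤ 1): not satisfied.
E2 (Δl = 0,±2, l_i+l_f ≥ 2, |Δm_l| ≤ 2): not satisfied.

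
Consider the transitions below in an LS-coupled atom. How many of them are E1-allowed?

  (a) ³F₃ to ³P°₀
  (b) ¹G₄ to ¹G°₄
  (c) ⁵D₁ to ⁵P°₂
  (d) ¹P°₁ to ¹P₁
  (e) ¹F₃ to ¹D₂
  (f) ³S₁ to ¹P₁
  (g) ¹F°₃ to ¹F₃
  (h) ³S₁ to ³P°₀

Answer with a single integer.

5

(a) forbidden (ΔL, ΔJ fail)
(b) allowed
(c) allowed
(d) allowed
(e) forbidden (parity fails)
(f) forbidden (parity, ΔS fail)
(g) allowed
(h) allowed
Total allowed: 5 of 8.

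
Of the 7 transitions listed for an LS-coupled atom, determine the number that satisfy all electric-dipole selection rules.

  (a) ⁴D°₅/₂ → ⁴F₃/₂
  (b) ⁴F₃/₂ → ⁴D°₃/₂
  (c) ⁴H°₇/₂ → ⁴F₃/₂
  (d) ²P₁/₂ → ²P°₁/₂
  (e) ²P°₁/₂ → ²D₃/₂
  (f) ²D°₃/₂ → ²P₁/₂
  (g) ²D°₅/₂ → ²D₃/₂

(a) allowed
(b) allowed
(c) forbidden (ΔL, ΔJ fail)
(d) allowed
(e) allowed
(f) allowed
(g) allowed
Total allowed: 6 of 7.

6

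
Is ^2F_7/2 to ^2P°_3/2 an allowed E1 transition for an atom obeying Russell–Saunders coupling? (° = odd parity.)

forbidden

Initial level: S=1/2, L=3, J=7/2, parity even. Final level: S=1/2, L=1, J=3/2, parity odd.
Parity must change: even → odd — satisfied.
ΔS = 0: S: 1/2 → 1/2 — satisfied.
ΔL = 0, ±1 (not L=0↔0): L: 3 → 1, ΔL = -2 — violated.
ΔJ = 0, ±1 (not J=0↔0): J: 7/2 → 3/2, ΔJ = -2 — violated.
Rule(s) violated: ΔL, ΔJ.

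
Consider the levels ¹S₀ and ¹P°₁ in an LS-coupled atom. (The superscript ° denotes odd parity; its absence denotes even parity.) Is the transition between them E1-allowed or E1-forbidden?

allowed

Reading off the term symbols: S 0→0, L 0→1, J 0→1, parity even→odd.
Parity must change: even → odd — satisfied.
ΔS = 0: S: 0 → 0 — satisfied.
ΔL = 0, ±1 (not L=0↔0): L: 0 → 1, ΔL = +1 — satisfied.
ΔJ = 0, ±1 (not J=0↔0): J: 0 → 1, ΔJ = +1 — satisfied.
All four E1 rules are satisfied.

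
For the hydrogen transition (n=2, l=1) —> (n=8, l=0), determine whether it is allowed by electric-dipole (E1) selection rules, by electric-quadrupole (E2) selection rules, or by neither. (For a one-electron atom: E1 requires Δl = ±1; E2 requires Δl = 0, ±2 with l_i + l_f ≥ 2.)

Δl = 0 − 1 = -1; l_i + l_f = 1.
E1 (Δl = ±1): satisfied.
E2 (Δl = 0,±2, l_i+l_f ≥ 2): not satisfied.

E1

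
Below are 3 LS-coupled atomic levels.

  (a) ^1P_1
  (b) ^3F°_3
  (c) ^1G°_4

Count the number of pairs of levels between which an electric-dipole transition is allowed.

(a)–(b): forbidden (ΔS, ΔL, ΔJ).
(a)–(c): forbidden (ΔL, ΔJ).
(b)–(c): forbidden (parity, ΔS).
Allowed pairs: 0 of 3.

0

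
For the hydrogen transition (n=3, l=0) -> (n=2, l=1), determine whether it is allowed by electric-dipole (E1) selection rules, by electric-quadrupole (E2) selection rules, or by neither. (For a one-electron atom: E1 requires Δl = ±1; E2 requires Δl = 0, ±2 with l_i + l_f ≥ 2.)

E1

Δl = 1 − 0 = +1; l_i + l_f = 1.
E1 (Δl = ±1): satisfied.
E2 (Δl = 0,±2, l_i+l_f ≥ 2): not satisfied.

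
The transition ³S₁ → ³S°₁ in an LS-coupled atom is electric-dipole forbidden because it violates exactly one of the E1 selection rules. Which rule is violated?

Initial level: S=1, L=0, J=1, parity even. Final level: S=1, L=0, J=1, parity odd.
Parity must change: even → odd — satisfied.
ΔS = 0: S: 1 → 1 — satisfied.
ΔL = 0, ±1 (not L=0↔0): L: 0 → 0, ΔL = +0 — violated.
ΔJ = 0, ±1 (not J=0↔0): J: 1 → 1, ΔJ = +0 — satisfied.

the L=0 ↔ L=0 exclusion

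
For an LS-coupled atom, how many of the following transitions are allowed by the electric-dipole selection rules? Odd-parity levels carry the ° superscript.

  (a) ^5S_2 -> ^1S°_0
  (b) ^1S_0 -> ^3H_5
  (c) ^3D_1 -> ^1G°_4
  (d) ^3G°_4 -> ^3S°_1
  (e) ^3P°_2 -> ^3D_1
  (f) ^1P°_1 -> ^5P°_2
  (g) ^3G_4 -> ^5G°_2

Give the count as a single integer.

1

(a) forbidden (ΔS, ΔL, ΔJ fail)
(b) forbidden (parity, ΔS, ΔL, ΔJ fail)
(c) forbidden (ΔS, ΔL, ΔJ fail)
(d) forbidden (parity, ΔL, ΔJ fail)
(e) allowed
(f) forbidden (parity, ΔS fail)
(g) forbidden (ΔS, ΔJ fail)
Total allowed: 1 of 7.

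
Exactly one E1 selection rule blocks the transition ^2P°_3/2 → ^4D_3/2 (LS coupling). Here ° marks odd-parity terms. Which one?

the ΔS = 0 rule

Reading off the term symbols: S 1/2→3/2, L 1→2, J 3/2→3/2, parity odd→even.
Parity must change: odd → even — ✓.
ΔS = 0: S: 1/2 → 3/2 — ✗.
ΔL = 0, ±1 (not L=0↔0): L: 1 → 2, ΔL = +1 — ✓.
ΔJ = 0, ±1 (not J=0↔0): J: 3/2 → 3/2, ΔJ = +0 — ✓.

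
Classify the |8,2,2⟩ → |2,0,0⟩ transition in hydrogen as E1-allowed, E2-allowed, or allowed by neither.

Δl = 0 − 2 = -2; l_i + l_f = 2.
Δm_l = -2.
E1 (Δl = ±1, |Δm_l| ≤ 1): not satisfied.
E2 (Δl = 0,±2, l_i+l_f ≥ 2, |Δm_l| ≤ 2): satisfied.

E2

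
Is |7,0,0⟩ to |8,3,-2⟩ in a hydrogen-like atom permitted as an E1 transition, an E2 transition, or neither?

neither

Δl = 3 − 0 = +3; l_i + l_f = 3.
Δm_l = -2.
E1 (Δl = ±1, |Δm_l| ≤ 1): not satisfied.
E2 (Δl = 0,±2, l_i+l_f ≥ 2, |Δm_l| ≤ 2): not satisfied.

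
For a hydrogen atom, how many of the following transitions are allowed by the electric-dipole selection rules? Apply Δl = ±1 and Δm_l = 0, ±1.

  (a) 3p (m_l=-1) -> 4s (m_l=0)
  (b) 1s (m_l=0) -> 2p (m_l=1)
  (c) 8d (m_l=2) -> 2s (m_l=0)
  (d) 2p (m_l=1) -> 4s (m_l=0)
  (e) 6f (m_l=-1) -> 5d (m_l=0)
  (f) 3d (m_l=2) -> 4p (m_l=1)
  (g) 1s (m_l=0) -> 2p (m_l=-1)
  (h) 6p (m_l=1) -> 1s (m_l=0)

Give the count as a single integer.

7

(a) allowed
(b) allowed
(c) forbidden — Δl = -2 (E1 requires Δl = ±1); Δm_l = -2 (E1 requires Δm_l = 0, ±1)
(d) allowed
(e) allowed
(f) allowed
(g) allowed
(h) allowed
Total allowed: 7 of 8.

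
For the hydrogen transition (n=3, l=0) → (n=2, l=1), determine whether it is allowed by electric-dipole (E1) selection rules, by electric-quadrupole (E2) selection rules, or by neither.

Δl = 1 − 0 = +1; l_i + l_f = 1.
E1 (Δl = ±1): satisfied.
E2 (Δl = 0,±2, l_i+l_f ≥ 2): not satisfied.

E1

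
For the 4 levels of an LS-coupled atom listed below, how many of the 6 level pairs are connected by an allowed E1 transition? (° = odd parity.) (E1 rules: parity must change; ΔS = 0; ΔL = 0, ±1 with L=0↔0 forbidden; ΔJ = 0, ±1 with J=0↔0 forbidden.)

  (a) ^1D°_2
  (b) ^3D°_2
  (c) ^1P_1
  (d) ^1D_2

2

(a)–(b): forbidden (parity, ΔS).
(a)–(c): allowed.
(a)–(d): allowed.
(b)–(c): forbidden (ΔS).
(b)–(d): forbidden (ΔS).
(c)–(d): forbidden (parity).
Allowed pairs: 2 of 6.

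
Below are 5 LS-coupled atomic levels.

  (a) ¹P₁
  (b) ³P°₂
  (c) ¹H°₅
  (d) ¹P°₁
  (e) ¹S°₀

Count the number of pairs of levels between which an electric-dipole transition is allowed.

2

(a)–(b): forbidden (ΔS).
(a)–(c): forbidden (ΔL, ΔJ).
(a)–(d): allowed.
(a)–(e): allowed.
(b)–(c): forbidden (parity, ΔS, ΔL, ΔJ).
(b)–(d): forbidden (parity, ΔS).
(b)–(e): forbidden (parity, ΔS, ΔJ).
(c)–(d): forbidden (parity, ΔL, ΔJ).
(c)–(e): forbidden (parity, ΔL, ΔJ).
(d)–(e): forbidden (parity).
Allowed pairs: 2 of 10.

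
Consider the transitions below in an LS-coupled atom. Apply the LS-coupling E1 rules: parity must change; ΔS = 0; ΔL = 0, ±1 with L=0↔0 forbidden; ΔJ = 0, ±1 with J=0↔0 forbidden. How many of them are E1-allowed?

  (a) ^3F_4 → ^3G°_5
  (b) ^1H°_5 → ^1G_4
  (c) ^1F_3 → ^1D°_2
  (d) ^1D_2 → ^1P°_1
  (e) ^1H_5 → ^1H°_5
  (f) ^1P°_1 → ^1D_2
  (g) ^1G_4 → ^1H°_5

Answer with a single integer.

(a) allowed
(b) allowed
(c) allowed
(d) allowed
(e) allowed
(f) allowed
(g) allowed
Total allowed: 7 of 7.

7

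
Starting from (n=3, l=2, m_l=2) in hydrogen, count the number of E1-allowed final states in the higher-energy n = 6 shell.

4

E1 requires Δl = ±1, so l_f ∈ {1, 3}; with 0 ≤ l_f ≤ n_f−1 = 5, the allowed l_f values are {1, 3}.
For l_f = 1: m_f ∈ {m_i−1, m_i, m_i+1} ∩ [−1, 1] = {1} → 1 state.
For l_f = 3: m_f ∈ {m_i−1, m_i, m_i+1} ∩ [−3, 3] = {1, 2, 3} → 3 states.
Total: 4.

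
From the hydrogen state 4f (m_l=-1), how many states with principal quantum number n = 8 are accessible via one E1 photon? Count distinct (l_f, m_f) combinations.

E1 requires Δl = ±1, so l_f ∈ {2, 4}; with 0 ≤ l_f ≤ n_f−1 = 7, the allowed l_f values are {2, 4}.
For l_f = 2: m_f ∈ {m_i−1, m_i, m_i+1} ∩ [−2, 2] = {-2, -1, 0} → 3 states.
For l_f = 4: m_f ∈ {m_i−1, m_i, m_i+1} ∩ [−4, 4] = {-2, -1, 0} → 3 states.
Total: 6.

6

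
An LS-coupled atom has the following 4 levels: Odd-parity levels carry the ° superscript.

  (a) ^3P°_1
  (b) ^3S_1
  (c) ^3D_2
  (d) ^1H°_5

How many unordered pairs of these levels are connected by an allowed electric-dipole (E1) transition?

(a)–(b): allowed.
(a)–(c): allowed.
(a)–(d): forbidden (parity, ΔS, ΔL, ΔJ).
(b)–(c): forbidden (parity, ΔL).
(b)–(d): forbidden (ΔS, ΔL, ΔJ).
(c)–(d): forbidden (ΔS, ΔL, ΔJ).
Allowed pairs: 2 of 6.

2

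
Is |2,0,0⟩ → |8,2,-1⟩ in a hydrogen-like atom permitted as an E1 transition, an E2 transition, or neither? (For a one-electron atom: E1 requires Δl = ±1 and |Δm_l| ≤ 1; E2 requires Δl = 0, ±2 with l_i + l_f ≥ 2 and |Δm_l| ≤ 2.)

E2

Δl = 2 − 0 = +2; l_i + l_f = 2.
Δm_l = -1.
E1 (Δl = ±1, |Δm_l| ≤ 1): not satisfied.
E2 (Δl = 0,±2, l_i+l_f ≥ 2, |Δm_l| ≤ 2): satisfied.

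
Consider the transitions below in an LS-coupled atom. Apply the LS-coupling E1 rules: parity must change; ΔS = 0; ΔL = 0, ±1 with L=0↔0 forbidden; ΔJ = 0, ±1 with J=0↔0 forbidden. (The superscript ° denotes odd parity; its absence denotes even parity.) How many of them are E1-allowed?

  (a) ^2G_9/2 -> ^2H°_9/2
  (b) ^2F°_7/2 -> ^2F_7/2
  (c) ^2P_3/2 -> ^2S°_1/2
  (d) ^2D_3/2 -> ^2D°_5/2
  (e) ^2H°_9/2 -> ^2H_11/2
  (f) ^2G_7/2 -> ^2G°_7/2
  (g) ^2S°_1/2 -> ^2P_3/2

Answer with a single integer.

7

(a) allowed
(b) allowed
(c) allowed
(d) allowed
(e) allowed
(f) allowed
(g) allowed
Total allowed: 7 of 7.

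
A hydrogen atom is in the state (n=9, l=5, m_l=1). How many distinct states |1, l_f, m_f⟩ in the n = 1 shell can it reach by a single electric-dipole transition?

0

E1 requires l_f ∈ {4, 6}, but neither lies in [0, 0], so no final state is reachable.
Total: 0.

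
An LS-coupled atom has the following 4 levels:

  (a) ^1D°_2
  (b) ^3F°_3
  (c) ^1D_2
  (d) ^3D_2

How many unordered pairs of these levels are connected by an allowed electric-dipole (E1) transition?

2

(a)–(b): forbidden (parity, ΔS).
(a)–(c): allowed.
(a)–(d): forbidden (ΔS).
(b)–(c): forbidden (ΔS).
(b)–(d): allowed.
(c)–(d): forbidden (parity, ΔS).
Allowed pairs: 2 of 6.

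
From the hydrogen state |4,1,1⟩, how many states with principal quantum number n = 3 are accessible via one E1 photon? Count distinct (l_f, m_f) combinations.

E1 requires Δl = ±1, so l_f ∈ {0, 2}; with 0 ≤ l_f ≤ n_f−1 = 2, the allowed l_f values are {0, 2}.
For l_f = 0: m_f ∈ {m_i−1, m_i, m_i+1} ∩ [−0, 0] = {0} → 1 state.
For l_f = 2: m_f ∈ {m_i−1, m_i, m_i+1} ∩ [−2, 2] = {0, 1, 2} → 3 states.
Total: 4.

4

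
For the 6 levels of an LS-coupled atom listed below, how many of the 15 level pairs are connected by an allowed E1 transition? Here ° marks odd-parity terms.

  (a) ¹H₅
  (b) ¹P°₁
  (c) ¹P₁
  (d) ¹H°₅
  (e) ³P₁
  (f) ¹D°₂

(a)–(b): forbidden (ΔL, ΔJ).
(a)–(c): forbidden (parity, ΔL, ΔJ).
(a)–(d): allowed.
(a)–(e): forbidden (parity, ΔS, ΔL, ΔJ).
(a)–(f): forbidden (ΔL, ΔJ).
(b)–(c): allowed.
(b)–(d): forbidden (parity, ΔL, ΔJ).
(b)–(e): forbidden (ΔS).
(b)–(f): forbidden (parity).
(c)–(d): forbidden (ΔL, ΔJ).
(c)–(e): forbidden (parity, ΔS).
(c)–(f): allowed.
(d)–(e): forbidden (ΔS, ΔL, ΔJ).
(d)–(f): forbidden (parity, ΔL, ΔJ).
(e)–(f): forbidden (ΔS).
Allowed pairs: 3 of 15.

3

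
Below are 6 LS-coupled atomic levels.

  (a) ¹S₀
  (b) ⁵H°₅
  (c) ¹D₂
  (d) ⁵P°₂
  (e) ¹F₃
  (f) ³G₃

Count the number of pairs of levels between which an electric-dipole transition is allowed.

0

(a)–(b): forbidden (ΔS, ΔL, ΔJ).
(a)–(c): forbidden (parity, ΔL, ΔJ).
(a)–(d): forbidden (ΔS, ΔJ).
(a)–(e): forbidden (parity, ΔL, ΔJ).
(a)–(f): forbidden (parity, ΔS, ΔL, ΔJ).
(b)–(c): forbidden (ΔS, ΔL, ΔJ).
(b)–(d): forbidden (parity, ΔL, ΔJ).
(b)–(e): forbidden (ΔS, ΔL, ΔJ).
(b)–(f): forbidden (ΔS, ΔJ).
(c)–(d): forbidden (ΔS).
(c)–(e): forbidden (parity).
(c)–(f): forbidden (parity, ΔS, ΔL).
(d)–(e): forbidden (ΔS, ΔL).
(d)–(f): forbidden (ΔS, ΔL).
(e)–(f): forbidden (parity, ΔS).
Allowed pairs: 0 of 15.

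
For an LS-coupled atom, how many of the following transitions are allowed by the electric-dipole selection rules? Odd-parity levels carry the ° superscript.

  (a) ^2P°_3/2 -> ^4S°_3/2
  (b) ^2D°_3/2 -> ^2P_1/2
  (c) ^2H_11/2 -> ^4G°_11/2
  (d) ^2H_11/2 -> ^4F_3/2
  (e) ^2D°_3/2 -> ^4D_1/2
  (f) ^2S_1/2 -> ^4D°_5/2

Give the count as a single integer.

1

(a) forbidden (parity, ΔS fail)
(b) allowed
(c) forbidden (ΔS fails)
(d) forbidden (parity, ΔS, ΔL, ΔJ fail)
(e) forbidden (ΔS fails)
(f) forbidden (ΔS, ΔL, ΔJ fail)
Total allowed: 1 of 6.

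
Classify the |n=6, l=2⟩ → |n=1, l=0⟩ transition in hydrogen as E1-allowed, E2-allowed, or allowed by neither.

Δl = 0 − 2 = -2; l_i + l_f = 2.
E1 (Δl = ±1): not satisfied.
E2 (Δl = 0,±2, l_i+l_f ≥ 2): satisfied.

E2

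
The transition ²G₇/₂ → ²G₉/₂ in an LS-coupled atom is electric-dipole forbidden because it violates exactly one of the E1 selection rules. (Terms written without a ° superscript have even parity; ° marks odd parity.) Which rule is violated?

parity

Parity must change: even → even — ✗.
ΔJ = 0, ±1 (not J=0↔0): J: 7/2 → 9/2, ΔJ = +1 — ✓.
ΔL = 0, ±1 (not L=0↔0): L: 4 → 4, ΔL = +0 — ✓.
ΔS = 0: S: 1/2 → 1/2 — ✓.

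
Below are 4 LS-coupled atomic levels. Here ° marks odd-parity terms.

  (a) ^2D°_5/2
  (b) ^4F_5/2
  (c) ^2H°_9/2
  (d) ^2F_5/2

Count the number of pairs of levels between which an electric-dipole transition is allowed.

(a)–(b): forbidden (ΔS).
(a)–(c): forbidden (parity, ΔL, ΔJ).
(a)–(d): allowed.
(b)–(c): forbidden (ΔS, ΔL, ΔJ).
(b)–(d): forbidden (parity, ΔS).
(c)–(d): forbidden (ΔL, ΔJ).
Allowed pairs: 1 of 6.

1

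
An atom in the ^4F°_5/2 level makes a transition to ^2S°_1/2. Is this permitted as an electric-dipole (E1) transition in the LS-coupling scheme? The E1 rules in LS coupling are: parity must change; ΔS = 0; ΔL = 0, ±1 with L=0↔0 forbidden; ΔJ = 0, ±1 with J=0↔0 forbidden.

Parity must change: odd → odd — fails.
ΔS = 0: S: 3/2 → 1/2 — fails.
ΔL = 0, ±1 (not L=0↔0): L: 3 → 0, ΔL = -3 — fails.
ΔJ = 0, ±1 (not J=0↔0): J: 5/2 → 1/2, ΔJ = -2 — fails.
Rule(s) violated: parity, ΔS, ΔL, ΔJ.

forbidden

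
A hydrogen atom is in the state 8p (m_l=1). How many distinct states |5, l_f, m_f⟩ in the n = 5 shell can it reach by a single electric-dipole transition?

E1 requires Δl = ±1, so l_f ∈ {0, 2}; with 0 ≤ l_f ≤ n_f−1 = 4, the allowed l_f values are {0, 2}.
For l_f = 0: m_f ∈ {m_i−1, m_i, m_i+1} ∩ [−0, 0] = {0} → 1 state.
For l_f = 2: m_f ∈ {m_i−1, m_i, m_i+1} ∩ [−2, 2] = {0, 1, 2} → 3 states.
Total: 4.

4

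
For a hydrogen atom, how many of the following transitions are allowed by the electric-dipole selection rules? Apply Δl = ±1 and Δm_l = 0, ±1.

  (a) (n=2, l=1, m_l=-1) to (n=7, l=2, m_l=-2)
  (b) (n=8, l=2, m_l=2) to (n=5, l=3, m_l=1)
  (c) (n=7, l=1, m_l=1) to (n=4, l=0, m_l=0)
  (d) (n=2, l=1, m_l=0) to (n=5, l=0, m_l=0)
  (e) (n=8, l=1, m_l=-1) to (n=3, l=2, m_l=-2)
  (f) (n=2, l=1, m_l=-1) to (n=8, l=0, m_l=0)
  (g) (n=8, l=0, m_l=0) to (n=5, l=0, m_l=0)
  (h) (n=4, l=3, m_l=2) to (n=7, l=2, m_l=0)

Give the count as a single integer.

6

(a) allowed
(b) allowed
(c) allowed
(d) allowed
(e) allowed
(f) allowed
(g) forbidden — Δl = +0 (E1 requires Δl = ±1)
(h) forbidden — Δm_l = -2 (E1 requires Δm_l = 0, ±1)
Total allowed: 6 of 8.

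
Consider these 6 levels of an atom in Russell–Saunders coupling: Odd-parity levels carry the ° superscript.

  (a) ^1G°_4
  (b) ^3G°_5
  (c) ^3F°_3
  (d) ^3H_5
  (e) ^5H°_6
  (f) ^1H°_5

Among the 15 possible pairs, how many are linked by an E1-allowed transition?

1

(a)–(b): forbidden (parity, ΔS).
(a)–(c): forbidden (parity, ΔS).
(a)–(d): forbidden (ΔS).
(a)–(e): forbidden (parity, ΔS, ΔJ).
(a)–(f): forbidden (parity).
(b)–(c): forbidden (parity, ΔJ).
(b)–(d): allowed.
(b)–(e): forbidden (parity, ΔS).
(b)–(f): forbidden (parity, ΔS).
(c)–(d): forbidden (ΔL, ΔJ).
(c)–(e): forbidden (parity, ΔS, ΔL, ΔJ).
(c)–(f): forbidden (parity, ΔS, ΔL, ΔJ).
(d)–(e): forbidden (ΔS).
(d)–(f): forbidden (ΔS).
(e)–(f): forbidden (parity, ΔS).
Allowed pairs: 1 of 15.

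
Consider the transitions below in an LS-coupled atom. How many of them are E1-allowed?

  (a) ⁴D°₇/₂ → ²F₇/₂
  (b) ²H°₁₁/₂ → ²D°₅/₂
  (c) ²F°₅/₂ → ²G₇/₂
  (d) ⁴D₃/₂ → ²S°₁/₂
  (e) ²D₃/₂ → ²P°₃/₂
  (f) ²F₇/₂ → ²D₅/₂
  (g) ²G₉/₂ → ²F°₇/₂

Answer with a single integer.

3

(a) forbidden (ΔS fails)
(b) forbidden (parity, ΔL, ΔJ fail)
(c) allowed
(d) forbidden (ΔS, ΔL fail)
(e) allowed
(f) forbidden (parity fails)
(g) allowed
Total allowed: 3 of 7.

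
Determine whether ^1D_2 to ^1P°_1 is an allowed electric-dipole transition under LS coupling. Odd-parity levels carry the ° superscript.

allowed

Parity must change: even → odd — ✓.
ΔS = 0: S: 0 → 0 — ✓.
ΔL = 0, ±1 (not L=0↔0): L: 2 → 1, ΔL = -1 — ✓.
ΔJ = 0, ±1 (not J=0↔0): J: 2 → 1, ΔJ = -1 — ✓.
All four E1 rules are satisfied.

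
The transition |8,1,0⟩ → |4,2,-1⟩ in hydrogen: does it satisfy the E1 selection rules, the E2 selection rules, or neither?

Δl = 2 − 1 = +1; l_i + l_f = 3.
Δm_l = -1.
E1 (Δl = ±1, |Δm_l| ≤ 1): satisfied.
E2 (Δl = 0,±2, l_i+l_f ≥ 2, |Δm_l| ≤ 2): not satisfied.

E1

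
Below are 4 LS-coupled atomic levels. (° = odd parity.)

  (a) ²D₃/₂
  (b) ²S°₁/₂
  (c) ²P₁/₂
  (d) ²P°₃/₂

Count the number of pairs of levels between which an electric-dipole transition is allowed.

(a)–(b): forbidden (ΔL).
(a)–(c): forbidden (parity).
(a)–(d): allowed.
(b)–(c): allowed.
(b)–(d): forbidden (parity).
(c)–(d): allowed.
Allowed pairs: 3 of 6.

3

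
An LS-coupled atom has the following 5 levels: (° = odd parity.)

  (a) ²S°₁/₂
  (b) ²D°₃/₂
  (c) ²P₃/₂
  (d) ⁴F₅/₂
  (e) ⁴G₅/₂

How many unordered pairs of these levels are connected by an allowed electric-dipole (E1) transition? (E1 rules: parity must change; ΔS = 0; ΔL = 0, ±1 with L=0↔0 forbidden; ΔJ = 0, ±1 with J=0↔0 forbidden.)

(a)–(b): forbidden (parity, ΔL).
(a)–(c): allowed.
(a)–(d): forbidden (ΔS, ΔL, ΔJ).
(a)–(e): forbidden (ΔS, ΔL, ΔJ).
(b)–(c): allowed.
(b)–(d): forbidden (ΔS).
(b)–(e): forbidden (ΔS, ΔL).
(c)–(d): forbidden (parity, ΔS, ΔL).
(c)–(e): forbidden (parity, ΔS, ΔL).
(d)–(e): forbidden (parity).
Allowed pairs: 2 of 10.

2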